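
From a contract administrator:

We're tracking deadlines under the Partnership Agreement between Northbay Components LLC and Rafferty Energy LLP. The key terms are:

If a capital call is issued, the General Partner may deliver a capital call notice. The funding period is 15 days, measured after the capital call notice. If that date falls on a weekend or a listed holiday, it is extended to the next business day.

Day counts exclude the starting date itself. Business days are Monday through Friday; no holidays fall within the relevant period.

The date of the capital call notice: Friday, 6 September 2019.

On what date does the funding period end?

Adding 15 calendar days to 6 September 2019 gives 21 September 2019, which is the last day of the funding period. That falls on a Saturday, so it rolls to the next business day, Monday, 23 September 2019.

23 September 2019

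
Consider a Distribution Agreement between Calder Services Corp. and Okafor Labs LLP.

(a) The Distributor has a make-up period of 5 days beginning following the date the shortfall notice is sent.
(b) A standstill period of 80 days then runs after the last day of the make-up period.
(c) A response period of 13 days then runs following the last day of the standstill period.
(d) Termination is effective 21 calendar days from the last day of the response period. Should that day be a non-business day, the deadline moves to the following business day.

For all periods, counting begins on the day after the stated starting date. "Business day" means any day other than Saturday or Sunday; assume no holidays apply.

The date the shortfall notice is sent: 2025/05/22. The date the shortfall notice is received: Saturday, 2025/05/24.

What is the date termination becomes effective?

The last day of the make-up period: 2025/05/22 + 5 days = 2025/05/27.
The last day of the standstill period: 2025/05/27 + 80 days = 2025/08/15.
The last day of the response period: 2025/08/15 + 13 days = 2025/08/28.
The date termination becomes effective: 2025/08/28 + 21 days = 2025/09/18. 2025/09/18 is a Thursday, so no roll-forward applies.

2025/09/18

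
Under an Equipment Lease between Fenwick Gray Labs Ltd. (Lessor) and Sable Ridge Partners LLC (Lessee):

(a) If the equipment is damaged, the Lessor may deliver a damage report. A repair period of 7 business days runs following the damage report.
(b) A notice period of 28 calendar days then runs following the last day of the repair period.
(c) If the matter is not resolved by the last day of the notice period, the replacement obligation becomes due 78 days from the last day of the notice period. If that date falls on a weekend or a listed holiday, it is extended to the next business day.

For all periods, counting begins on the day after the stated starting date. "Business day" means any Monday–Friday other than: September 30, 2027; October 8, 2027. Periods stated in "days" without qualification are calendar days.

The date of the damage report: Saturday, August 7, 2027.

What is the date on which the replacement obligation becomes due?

December 1, 2027

From Saturday, August 7, 2027, 7 business days (Aug 9, Aug 10, Aug 11, Aug 12, Aug 13, Aug 16, Aug 17, skipping weekends) brings us to Tuesday, August 17, 2027, which is the last day of the repair period.
The last day of the notice period: 28 calendar days after August 17, 2027 is September 14, 2027.
Adding 78 calendar days to September 14, 2027 gives December 1, 2027, which is the date on which the replacement obligation becomes due. December 1, 2027 is a Wednesday and is not a listed holiday, so no roll-forward applies.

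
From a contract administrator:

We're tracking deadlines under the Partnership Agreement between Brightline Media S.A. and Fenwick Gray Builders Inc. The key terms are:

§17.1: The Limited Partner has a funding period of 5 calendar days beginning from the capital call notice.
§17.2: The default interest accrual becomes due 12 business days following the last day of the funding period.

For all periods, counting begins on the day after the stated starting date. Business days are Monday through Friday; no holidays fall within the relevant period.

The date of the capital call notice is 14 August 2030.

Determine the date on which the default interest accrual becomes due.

4 September 2030

The last day of the funding period: 14 August 2030 + 5 days = 19 August 2030.
The date on which the default interest accrual becomes due: 12 business days after Monday, 19 August 2030, skipping weekends — Aug 20, Aug 21, Aug 22, Aug 23, …, Sep 2, Sep 3, Sep 4 — lands on Wednesday, 4 September 2030.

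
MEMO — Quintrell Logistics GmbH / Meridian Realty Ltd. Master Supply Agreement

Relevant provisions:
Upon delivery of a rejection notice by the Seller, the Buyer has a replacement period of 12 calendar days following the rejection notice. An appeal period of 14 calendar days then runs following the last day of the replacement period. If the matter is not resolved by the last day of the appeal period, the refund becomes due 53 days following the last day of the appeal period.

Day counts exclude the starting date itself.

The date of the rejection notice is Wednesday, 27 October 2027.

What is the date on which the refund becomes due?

14 January 2028

Adding 12 calendar days to 27 October 2027 gives 8 November 2027, which is the last day of the replacement period.
The last day of the appeal period: 8 November 2027 + 14 days = 22 November 2027.
Adding 53 calendar days to 22 November 2027 gives 14 January 2028, which is the date on which the refund becomes due.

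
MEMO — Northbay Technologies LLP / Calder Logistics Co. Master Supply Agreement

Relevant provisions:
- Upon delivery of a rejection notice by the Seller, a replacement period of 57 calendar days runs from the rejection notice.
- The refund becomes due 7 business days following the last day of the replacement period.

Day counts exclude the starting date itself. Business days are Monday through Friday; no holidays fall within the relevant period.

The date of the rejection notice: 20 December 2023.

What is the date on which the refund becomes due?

The last day of the replacement period: 57 calendar days after 20 December 2023 is 15 February 2024.
From Thursday, 15 February 2024, 7 business days (Feb 16, Feb 19, Feb 20, Feb 21, Feb 22, Feb 23, Feb 26, skipping weekends) brings us to Monday, 26 February 2024, which is the date on which the refund becomes due.

26 February 2024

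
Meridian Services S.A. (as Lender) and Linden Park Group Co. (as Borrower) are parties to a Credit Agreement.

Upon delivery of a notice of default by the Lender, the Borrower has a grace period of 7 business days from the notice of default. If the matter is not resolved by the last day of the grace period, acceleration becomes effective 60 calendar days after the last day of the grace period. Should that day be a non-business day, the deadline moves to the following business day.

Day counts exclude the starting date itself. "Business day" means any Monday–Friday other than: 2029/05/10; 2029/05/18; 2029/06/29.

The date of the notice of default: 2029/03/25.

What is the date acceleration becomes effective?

The last day of the grace period: 7 business days after Sunday, 2029/03/25, skipping weekends — Mar 26, Mar 27, Mar 28, Mar 29, Mar 30, Apr 2, Apr 3 — lands on Tuesday, 2029/04/03.
The date acceleration becomes effective: 60 calendar days after 2029/04/03 is 2029/06/02. That falls on a Saturday, so it rolls to the next business day, Monday, 2029/06/04.

2029/06/04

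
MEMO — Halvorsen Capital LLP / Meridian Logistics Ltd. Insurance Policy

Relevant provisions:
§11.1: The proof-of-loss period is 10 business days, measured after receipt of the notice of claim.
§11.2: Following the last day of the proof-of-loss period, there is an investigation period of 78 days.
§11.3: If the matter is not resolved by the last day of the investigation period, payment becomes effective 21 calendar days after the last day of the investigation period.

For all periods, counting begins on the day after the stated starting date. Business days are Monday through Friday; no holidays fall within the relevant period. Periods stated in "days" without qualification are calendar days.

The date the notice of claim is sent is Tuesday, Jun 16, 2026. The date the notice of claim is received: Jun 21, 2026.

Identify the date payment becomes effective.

From Sunday, Jun 21, 2026, 10 business days (Jun 22, Jun 23, Jun 24, Jun 25, Jun 26, Jun 29, Jun 30, Jul 1, Jul 2, Jul 3, skipping weekends) brings us to Friday, Jul 3, 2026, which is the last day of the proof-of-loss period.
The last day of the investigation period: Jul 3, 2026 + 78 days = Sep 19, 2026.
Adding 21 calendar days to Sep 19, 2026 gives Oct 10, 2026, which is the date payment becomes effective.

Oct 10, 2026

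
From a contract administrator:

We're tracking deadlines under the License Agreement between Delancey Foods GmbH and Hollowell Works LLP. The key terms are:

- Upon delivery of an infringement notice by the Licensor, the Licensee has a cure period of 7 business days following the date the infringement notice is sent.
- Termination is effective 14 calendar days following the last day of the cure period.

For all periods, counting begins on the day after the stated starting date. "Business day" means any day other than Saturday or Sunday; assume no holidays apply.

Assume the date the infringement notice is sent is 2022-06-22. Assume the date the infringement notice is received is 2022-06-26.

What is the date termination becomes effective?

The last day of the cure period: counting 7 business days from Wednesday, 2022-06-22 (Jun 23, Jun 24, Jun 27, Jun 28, Jun 29, Jun 30, Jul 1, skipping weekends) reaches Friday, 2022-07-01.
Adding 14 calendar days to 2022-07-01 gives 2022-07-15, which is the date termination becomes effective.

2022-07-15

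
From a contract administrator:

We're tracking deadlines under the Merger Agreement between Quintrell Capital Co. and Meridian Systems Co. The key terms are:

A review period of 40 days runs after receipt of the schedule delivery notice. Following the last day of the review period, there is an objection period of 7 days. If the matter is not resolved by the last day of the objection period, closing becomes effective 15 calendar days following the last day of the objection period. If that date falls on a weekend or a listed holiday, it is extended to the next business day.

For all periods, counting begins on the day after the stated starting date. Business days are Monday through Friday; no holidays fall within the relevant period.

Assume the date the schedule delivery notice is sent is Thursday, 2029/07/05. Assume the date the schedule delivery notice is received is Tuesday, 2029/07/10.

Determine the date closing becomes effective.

2029/09/10

The last day of the review period: 40 calendar days after 2029/07/10 is 2029/08/19.
Adding 7 calendar days to 2029/08/19 gives 2029/08/26, which is the last day of the objection period.
The date closing becomes effective: 15 calendar days after 2029/08/26 is 2029/09/10. 2029/09/10 is a Monday, so no roll-forward applies.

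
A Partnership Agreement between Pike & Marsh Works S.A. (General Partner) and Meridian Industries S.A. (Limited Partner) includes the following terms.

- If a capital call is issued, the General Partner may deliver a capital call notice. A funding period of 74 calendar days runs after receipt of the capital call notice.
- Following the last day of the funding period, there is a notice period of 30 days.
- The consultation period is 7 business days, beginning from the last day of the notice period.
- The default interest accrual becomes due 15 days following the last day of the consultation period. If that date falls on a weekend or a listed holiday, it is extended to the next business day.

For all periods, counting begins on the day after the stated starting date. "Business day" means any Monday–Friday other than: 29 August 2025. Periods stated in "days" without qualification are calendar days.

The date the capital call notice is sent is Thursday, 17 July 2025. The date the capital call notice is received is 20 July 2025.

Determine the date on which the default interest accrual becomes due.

26 November 2025

Adding 74 calendar days to 20 July 2025 gives 2 October 2025, which is the last day of the funding period.
Adding 30 calendar days to 2 October 2025 gives 1 November 2025, which is the last day of the notice period.
The last day of the consultation period: 7 business days after Saturday, 1 November 2025, skipping weekends — Nov 3, Nov 4, Nov 5, Nov 6, Nov 7, Nov 10, Nov 11 — lands on Tuesday, 11 November 2025.
The date on which the default interest accrual becomes due: 11 November 2025 + 15 days = 26 November 2025. 26 November 2025 is a Wednesday and is not a listed holiday, so no roll-forward applies.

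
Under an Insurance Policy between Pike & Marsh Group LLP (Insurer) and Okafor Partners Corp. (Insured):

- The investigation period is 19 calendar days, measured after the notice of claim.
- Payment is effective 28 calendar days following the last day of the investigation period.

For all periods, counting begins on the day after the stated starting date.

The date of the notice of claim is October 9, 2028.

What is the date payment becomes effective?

November 25, 2028

Adding 19 calendar days to October 9, 2028 gives October 28, 2028, which is the last day of the investigation period.
Adding 28 calendar days to October 28, 2028 gives November 25, 2028, which is the date payment becomes effective.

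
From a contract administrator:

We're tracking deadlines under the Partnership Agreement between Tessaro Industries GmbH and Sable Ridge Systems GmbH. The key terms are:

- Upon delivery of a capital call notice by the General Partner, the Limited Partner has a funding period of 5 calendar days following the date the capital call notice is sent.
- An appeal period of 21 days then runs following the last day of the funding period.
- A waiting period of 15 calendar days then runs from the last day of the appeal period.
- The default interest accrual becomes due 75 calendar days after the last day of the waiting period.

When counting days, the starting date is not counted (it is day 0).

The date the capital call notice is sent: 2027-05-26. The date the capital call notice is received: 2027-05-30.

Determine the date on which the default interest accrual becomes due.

The last day of the funding period: 5 calendar days after 2027-05-26 is 2027-05-31.
Adding 21 calendar days to 2027-05-31 gives 2027-06-21, which is the last day of the appeal period.
The last day of the waiting period: 2027-06-21 + 15 days = 2027-07-06.
Adding 75 calendar days to 2027-07-06 gives 2027-09-19, which is the date on which the default interest accrual becomes due.

2027-09-19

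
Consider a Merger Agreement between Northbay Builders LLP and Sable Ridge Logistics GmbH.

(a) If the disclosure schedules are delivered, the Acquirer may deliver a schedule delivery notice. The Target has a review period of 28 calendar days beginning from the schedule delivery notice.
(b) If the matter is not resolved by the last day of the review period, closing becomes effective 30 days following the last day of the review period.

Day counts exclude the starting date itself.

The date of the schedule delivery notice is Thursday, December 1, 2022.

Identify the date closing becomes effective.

Adding 28 calendar days to December 1, 2022 gives December 29, 2022, which is the last day of the review period.
The date closing becomes effective: 30 calendar days after December 29, 2022 is January 28, 2023.

January 28, 2023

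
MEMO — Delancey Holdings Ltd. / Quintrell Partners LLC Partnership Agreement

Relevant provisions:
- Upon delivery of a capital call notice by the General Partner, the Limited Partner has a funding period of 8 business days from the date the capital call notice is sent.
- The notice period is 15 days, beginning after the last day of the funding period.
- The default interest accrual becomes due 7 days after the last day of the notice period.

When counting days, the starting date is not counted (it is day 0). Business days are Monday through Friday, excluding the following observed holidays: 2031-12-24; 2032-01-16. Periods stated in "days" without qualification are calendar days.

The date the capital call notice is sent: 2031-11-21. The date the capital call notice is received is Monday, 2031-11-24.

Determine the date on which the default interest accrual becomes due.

2031-12-25

The last day of the funding period: counting 8 business days from Friday, 2031-11-21 (Nov 24, Nov 25, Nov 26, Nov 27, Nov 28, Dec 1, Dec 2, Dec 3, skipping weekends) reaches Wednesday, 2031-12-03.
The last day of the notice period: 2031-12-03 + 15 days = 2031-12-18.
The date on which the default interest accrual becomes due: 2031-12-18 + 7 days = 2031-12-25.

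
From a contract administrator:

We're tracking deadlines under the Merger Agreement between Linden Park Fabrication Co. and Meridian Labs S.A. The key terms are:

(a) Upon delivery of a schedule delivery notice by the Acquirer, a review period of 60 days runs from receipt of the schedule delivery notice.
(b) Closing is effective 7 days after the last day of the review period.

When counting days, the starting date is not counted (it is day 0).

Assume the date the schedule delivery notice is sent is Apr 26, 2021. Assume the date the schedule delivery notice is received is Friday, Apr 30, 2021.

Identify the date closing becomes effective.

The last day of the review period: Apr 30, 2021 + 60 days = Jun 29, 2021.
The date closing becomes effective: Jun 29, 2021 + 7 days = Jul 6, 2021.

Jul 6, 2021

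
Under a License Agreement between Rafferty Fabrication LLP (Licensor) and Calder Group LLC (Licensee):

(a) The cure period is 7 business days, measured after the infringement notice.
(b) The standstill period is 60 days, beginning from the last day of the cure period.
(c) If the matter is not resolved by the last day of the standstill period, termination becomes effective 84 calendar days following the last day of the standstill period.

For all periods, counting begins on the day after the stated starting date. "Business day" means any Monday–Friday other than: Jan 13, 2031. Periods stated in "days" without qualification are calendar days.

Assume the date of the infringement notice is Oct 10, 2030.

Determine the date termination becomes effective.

Mar 14, 2031

The last day of the cure period: counting 7 business days from Thursday, Oct 10, 2030 (Oct 11, Oct 14, Oct 15, Oct 16, Oct 17, Oct 18, Oct 21, skipping weekends) reaches Monday, Oct 21, 2030.
Adding 60 calendar days to Oct 21, 2030 gives Dec 20, 2030, which is the last day of the standstill period.
The date termination becomes effective: 84 calendar days after Dec 20, 2030 is Mar 14, 2031.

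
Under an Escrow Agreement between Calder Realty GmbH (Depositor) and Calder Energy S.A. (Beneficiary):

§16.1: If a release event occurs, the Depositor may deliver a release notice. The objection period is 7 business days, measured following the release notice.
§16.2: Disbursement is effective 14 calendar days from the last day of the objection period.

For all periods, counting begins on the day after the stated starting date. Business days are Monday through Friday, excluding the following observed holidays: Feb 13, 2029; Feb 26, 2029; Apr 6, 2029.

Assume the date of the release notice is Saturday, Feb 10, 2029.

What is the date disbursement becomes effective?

From Saturday, Feb 10, 2029, 7 business days (Feb 12, Feb 14, Feb 15, Feb 16, Feb 19, Feb 20, Feb 21, skipping weekends and the listed holiday on Feb 13) brings us to Wednesday, Feb 21, 2029, which is the last day of the objection period.
The date disbursement becomes effective: 14 calendar days after Feb 21, 2029 is Mar 7, 2029.

Mar 7, 2029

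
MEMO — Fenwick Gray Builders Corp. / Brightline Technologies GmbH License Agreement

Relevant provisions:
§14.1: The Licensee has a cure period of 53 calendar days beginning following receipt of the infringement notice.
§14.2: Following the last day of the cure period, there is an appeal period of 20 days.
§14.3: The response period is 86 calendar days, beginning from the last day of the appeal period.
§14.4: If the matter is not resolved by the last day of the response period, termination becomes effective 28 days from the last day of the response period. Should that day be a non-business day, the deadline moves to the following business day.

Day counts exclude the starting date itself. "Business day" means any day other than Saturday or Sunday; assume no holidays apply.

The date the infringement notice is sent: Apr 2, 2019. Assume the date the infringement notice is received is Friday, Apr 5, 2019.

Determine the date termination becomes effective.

The last day of the cure period: 53 calendar days after Apr 5, 2019 is May 28, 2019.
Adding 20 calendar days to May 28, 2019 gives Jun 17, 2019, which is the last day of the appeal period.
The last day of the response period: 86 calendar days after Jun 17, 2019 is Sep 11, 2019.
Adding 28 calendar days to Sep 11, 2019 gives Oct 9, 2019, which is the date termination becomes effective. Oct 9, 2019 is a Wednesday, so no roll-forward applies.

Oct 9, 2019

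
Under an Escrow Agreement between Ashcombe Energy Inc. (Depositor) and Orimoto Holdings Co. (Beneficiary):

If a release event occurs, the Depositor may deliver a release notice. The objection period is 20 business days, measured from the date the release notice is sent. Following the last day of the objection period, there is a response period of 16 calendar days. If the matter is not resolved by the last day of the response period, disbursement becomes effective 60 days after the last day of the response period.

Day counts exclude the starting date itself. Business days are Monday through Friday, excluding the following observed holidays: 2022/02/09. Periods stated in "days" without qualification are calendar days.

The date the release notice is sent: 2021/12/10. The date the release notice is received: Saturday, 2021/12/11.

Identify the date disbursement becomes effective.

2022/03/24

The last day of the objection period: counting 20 business days from Friday, 2021/12/10 (Dec 13, Dec 14, Dec 15, Dec 16, …, Jan 5, Jan 6, Jan 7, skipping weekends) reaches Friday, 2022/01/07.
The last day of the response period: 2022/01/07 + 16 days = 2022/01/23.
Adding 60 calendar days to 2022/01/23 gives 2022/03/24, which is the date disbursement becomes effective.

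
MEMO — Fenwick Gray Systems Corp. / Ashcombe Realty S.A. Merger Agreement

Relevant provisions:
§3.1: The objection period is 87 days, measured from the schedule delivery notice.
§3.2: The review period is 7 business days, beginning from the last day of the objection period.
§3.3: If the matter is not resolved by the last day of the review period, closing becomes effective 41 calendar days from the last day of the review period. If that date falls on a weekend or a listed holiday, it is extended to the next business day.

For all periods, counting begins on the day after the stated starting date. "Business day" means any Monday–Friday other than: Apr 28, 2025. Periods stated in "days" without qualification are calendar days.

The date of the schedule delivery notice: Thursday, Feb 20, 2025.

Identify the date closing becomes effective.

The last day of the objection period: 87 calendar days after Feb 20, 2025 is May 18, 2025.
From Sunday, May 18, 2025, 7 business days (May 19, May 20, May 21, May 22, May 23, May 26, May 27, skipping weekends) brings us to Tuesday, May 27, 2025, which is the last day of the review period.
The date closing becomes effective: 41 calendar days after May 27, 2025 is Jul 7, 2025. Jul 7, 2025 is a Monday and is not a listed holiday, so no roll-forward applies.

Jul 7, 2025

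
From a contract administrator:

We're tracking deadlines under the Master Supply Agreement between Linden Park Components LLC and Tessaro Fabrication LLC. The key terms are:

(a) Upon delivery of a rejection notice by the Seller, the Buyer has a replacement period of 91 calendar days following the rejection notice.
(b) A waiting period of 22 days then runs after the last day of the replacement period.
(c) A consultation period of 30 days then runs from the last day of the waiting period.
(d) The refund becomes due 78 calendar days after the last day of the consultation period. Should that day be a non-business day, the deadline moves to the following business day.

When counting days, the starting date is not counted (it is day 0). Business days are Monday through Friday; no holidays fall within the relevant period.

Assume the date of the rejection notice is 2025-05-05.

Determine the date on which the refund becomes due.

Adding 91 calendar days to 2025-05-05 gives 2025-08-04, which is the last day of the replacement period.
The last day of the waiting period: 22 calendar days after 2025-08-04 is 2025-08-26.
Adding 30 calendar days to 2025-08-26 gives 2025-09-25, which is the last day of the consultation period.
Adding 78 calendar days to 2025-09-25 gives 2025-12-12, which is the date on which the refund becomes due. 2025-12-12 is a Friday, so no roll-forward applies.

2025-12-12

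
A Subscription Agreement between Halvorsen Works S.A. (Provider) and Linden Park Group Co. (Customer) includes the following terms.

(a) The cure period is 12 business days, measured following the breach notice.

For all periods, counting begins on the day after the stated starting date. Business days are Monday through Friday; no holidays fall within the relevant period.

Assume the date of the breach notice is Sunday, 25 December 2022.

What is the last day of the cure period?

The last day of the cure period: 12 business days after Sunday, 25 December 2022, skipping weekends — Dec 26, Dec 27, Dec 28, Dec 29, …, Jan 6, Jan 9, Jan 10 — lands on Tuesday, 10 January 2023.

10 January 2023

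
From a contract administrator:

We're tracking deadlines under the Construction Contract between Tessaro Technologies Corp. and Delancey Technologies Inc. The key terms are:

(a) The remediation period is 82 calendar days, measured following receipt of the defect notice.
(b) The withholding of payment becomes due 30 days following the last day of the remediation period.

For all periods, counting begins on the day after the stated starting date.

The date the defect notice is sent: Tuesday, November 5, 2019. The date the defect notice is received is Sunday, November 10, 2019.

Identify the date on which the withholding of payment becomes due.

March 1, 2020

Adding 82 calendar days to November 10, 2019 gives January 31, 2020, which is the last day of the remediation period.
Adding 30 calendar days to January 31, 2020 gives March 1, 2020, which is the date on which the withholding of payment becomes due.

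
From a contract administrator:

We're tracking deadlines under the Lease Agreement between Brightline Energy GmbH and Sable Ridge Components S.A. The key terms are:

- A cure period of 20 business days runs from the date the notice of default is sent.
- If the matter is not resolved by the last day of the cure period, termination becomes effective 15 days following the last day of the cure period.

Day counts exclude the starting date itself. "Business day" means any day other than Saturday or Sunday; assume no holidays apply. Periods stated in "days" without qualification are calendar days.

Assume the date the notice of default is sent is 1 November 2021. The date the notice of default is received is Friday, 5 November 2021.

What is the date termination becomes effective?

14 December 2021

The last day of the cure period: 20 business days after Monday, 1 November 2021, skipping weekends — Nov 2, Nov 3, Nov 4, Nov 5, …, Nov 25, Nov 26, Nov 29 — lands on Monday, 29 November 2021.
The date termination becomes effective: 15 calendar days after 29 November 2021 is 14 December 2021.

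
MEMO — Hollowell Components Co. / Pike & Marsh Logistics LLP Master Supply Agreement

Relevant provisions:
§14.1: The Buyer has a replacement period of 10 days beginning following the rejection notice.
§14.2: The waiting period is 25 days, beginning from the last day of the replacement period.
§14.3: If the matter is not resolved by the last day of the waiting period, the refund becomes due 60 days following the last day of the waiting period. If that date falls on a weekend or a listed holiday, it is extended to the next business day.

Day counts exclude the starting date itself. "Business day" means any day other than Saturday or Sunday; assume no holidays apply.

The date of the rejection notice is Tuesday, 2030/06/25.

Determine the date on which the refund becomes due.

The last day of the replacement period: 2030/06/25 + 10 days = 2030/07/05.
The last day of the waiting period: 25 calendar days after 2030/07/05 is 2030/07/30.
The date on which the refund becomes due: 2030/07/30 + 60 days = 2030/09/28. That falls on a Saturday, so it rolls to the next business day, Monday, 2030/09/30.

2030/09/30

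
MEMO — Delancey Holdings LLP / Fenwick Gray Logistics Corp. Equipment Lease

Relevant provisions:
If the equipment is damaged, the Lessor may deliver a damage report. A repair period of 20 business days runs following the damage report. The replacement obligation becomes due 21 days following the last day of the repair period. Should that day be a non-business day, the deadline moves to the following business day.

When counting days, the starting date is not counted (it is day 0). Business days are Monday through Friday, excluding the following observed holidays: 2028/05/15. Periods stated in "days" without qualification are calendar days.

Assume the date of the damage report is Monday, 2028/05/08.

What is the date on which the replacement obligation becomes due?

2028/06/27

From Monday, 2028/05/08, 20 business days (May 9, May 10, May 11, May 12, …, Jun 2, Jun 5, Jun 6, skipping weekends and the listed holiday on May 15) brings us to Tuesday, 2028/06/06, which is the last day of the repair period.
The date on which the replacement obligation becomes due: 21 calendar days after 2028/06/06 is 2028/06/27. 2028/06/27 is a Tuesday and is not a listed holiday, so no roll-forward applies.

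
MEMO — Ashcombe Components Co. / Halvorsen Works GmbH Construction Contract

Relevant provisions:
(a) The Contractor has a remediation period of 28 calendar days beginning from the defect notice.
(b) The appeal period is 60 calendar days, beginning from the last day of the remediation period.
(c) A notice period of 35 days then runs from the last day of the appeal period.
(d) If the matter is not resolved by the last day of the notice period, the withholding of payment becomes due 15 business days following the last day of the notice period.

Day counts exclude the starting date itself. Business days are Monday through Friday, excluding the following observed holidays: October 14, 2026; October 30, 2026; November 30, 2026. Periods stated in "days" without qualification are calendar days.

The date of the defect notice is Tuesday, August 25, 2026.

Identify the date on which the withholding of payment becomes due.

The last day of the remediation period: 28 calendar days after August 25, 2026 is September 22, 2026.
The last day of the appeal period: 60 calendar days after September 22, 2026 is November 21, 2026.
The last day of the notice period: November 21, 2026 + 35 days = December 26, 2026.
The date on which the withholding of payment becomes due: counting 15 business days from Saturday, December 26, 2026 (Dec 28, Dec 29, Dec 30, Dec 31, …, Jan 13, Jan 14, Jan 15, skipping weekends) reaches Friday, January 15, 2027.

January 15, 2027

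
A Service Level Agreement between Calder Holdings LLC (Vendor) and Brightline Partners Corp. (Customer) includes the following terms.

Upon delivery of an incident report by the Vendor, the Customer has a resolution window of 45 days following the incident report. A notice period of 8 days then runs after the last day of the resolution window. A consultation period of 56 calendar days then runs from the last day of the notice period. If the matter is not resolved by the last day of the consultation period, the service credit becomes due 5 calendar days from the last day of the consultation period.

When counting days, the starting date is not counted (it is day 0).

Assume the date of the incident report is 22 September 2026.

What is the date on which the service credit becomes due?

14 January 2027

The last day of the resolution window: 22 September 2026 + 45 days = 6 November 2026.
The last day of the notice period: 6 November 2026 + 8 days = 14 November 2026.
Adding 56 calendar days to 14 November 2026 gives 9 January 2027, which is the last day of the consultation period.
The date on which the service credit becomes due: 5 calendar days after 9 January 2027 is 14 January 2027.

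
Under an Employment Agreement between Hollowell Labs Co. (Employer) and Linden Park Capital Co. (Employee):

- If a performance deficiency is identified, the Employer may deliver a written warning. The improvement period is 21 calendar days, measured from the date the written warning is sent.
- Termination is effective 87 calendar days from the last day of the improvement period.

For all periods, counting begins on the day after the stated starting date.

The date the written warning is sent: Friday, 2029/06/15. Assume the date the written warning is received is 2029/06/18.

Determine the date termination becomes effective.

2029/10/01

Adding 21 calendar days to 2029/06/15 gives 2029/07/06, which is the last day of the improvement period.
The date termination becomes effective: 87 calendar days after 2029/07/06 is 2029/10/01.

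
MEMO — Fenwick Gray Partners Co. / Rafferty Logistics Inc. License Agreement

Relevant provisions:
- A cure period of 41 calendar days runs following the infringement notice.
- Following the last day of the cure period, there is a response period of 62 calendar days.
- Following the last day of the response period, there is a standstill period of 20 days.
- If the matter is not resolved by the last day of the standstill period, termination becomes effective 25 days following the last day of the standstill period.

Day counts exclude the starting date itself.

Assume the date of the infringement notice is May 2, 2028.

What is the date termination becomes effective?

September 27, 2028

The last day of the cure period: 41 calendar days after May 2, 2028 is June 12, 2028.
Adding 62 calendar days to June 12, 2028 gives August 13, 2028, which is the last day of the response period.
The last day of the standstill period: 20 calendar days after August 13, 2028 is September 2, 2028.
The date termination becomes effective: 25 calendar days after September 2, 2028 is September 27, 2028.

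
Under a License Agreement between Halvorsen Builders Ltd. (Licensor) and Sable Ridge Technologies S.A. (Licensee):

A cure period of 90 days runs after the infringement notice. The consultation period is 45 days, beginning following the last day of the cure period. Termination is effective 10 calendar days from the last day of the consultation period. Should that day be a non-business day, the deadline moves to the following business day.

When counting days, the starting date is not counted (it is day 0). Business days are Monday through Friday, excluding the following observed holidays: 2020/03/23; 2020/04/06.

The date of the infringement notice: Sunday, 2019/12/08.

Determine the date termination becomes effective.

The last day of the cure period: 2019/12/08 + 90 days = 2020/03/07.
The last day of the consultation period: 45 calendar days after 2020/03/07 is 2020/04/21.
The date termination becomes effective: 2020/04/21 + 10 days = 2020/05/01. 2020/05/01 is a Friday and is not a listed holiday, so no roll-forward applies.

2020/05/01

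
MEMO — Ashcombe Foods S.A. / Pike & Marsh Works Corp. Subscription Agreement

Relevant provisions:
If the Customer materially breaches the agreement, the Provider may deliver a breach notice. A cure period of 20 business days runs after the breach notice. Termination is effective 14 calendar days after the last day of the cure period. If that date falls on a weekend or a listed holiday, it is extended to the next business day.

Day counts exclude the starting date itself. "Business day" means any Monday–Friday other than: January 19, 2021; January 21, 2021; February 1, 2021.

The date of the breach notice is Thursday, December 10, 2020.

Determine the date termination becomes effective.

January 22, 2021

From Thursday, December 10, 2020, 20 business days (Dec 11, Dec 14, Dec 15, Dec 16, …, Jan 5, Jan 6, Jan 7, skipping weekends) brings us to Thursday, January 7, 2021, which is the last day of the cure period.
The date termination becomes effective: 14 calendar days after January 7, 2021 is January 21, 2021. That falls on Thursday, a listed holiday, so it rolls to the next business day, Friday, January 22, 2021.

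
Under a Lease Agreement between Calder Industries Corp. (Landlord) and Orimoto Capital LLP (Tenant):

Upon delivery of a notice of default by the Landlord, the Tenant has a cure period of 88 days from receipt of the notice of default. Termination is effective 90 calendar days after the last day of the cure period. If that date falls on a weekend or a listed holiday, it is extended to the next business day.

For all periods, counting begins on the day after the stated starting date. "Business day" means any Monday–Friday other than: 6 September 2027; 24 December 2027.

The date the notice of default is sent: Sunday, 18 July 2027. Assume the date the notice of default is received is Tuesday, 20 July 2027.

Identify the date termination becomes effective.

The last day of the cure period: 20 July 2027 + 88 days = 16 October 2027.
Adding 90 calendar days to 16 October 2027 gives 14 January 2028, which is the date termination becomes effective. 14 January 2028 is a Friday and is not a listed holiday, so no roll-forward applies.

14 January 2028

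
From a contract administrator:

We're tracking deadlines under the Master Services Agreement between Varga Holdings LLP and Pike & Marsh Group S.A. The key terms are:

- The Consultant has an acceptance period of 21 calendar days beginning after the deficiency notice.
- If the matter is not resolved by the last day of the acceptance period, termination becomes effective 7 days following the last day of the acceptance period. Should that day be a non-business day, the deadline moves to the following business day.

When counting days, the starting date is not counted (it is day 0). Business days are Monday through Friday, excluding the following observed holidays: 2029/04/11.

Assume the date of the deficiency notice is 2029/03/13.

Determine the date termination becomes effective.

2029/04/10

The last day of the acceptance period: 21 calendar days after 2029/03/13 is 2029/04/03.
The date termination becomes effective: 2029/04/03 + 7 days = 2029/04/10. 2029/04/10 is a Tuesday and is not a listed holiday, so no roll-forward applies.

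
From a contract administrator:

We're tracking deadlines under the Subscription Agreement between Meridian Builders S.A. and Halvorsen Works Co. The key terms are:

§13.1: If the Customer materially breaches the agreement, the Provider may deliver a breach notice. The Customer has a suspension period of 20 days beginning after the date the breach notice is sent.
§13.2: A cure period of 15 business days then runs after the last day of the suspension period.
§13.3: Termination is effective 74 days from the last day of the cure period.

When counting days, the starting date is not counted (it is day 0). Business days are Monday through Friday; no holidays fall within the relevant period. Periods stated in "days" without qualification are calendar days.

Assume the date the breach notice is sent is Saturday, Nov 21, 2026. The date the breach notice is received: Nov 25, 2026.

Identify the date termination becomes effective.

Mar 16, 2027

The last day of the suspension period: 20 calendar days after Nov 21, 2026 is Dec 11, 2026.
The last day of the cure period: 15 business days after Friday, Dec 11, 2026, skipping weekends — Dec 14, Dec 15, Dec 16, Dec 17, …, Dec 30, Dec 31, Jan 1 — lands on Friday, Jan 1, 2027.
Adding 74 calendar days to Jan 1, 2027 gives Mar 16, 2027, which is the date termination becomes effective.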